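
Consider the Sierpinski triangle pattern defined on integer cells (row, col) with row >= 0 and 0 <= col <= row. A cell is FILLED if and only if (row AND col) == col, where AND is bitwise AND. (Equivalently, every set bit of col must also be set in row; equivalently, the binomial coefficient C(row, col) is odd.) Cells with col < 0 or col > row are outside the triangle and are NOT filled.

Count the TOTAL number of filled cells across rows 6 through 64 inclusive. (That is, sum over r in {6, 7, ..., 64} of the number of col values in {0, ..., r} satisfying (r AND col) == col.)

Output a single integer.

Answer: 716

Derivation:
r6=110 pc2: +4 =4
r7=111 pc3: +8 =12
r8=1000 pc1: +2 =14
r9=1001 pc2: +4 =18
r10=1010 pc2: +4 =22
r11=1011 pc3: +8 =30
r12=1100 pc2: +4 =34
r13=1101 pc3: +8 =42
r14=1110 pc3: +8 =50
r15=1111 pc4: +16 =66
r16=10000 pc1: +2 =68
r17=10001 pc2: +4 =72
r18=10010 pc2: +4 =76
r19=10011 pc3: +8 =84
r20=10100 pc2: +4 =88
r21=10101 pc3: +8 =96
r22=10110 pc3: +8 =104
r23=10111 pc4: +16 =120
r24=11000 pc2: +4 =124
r25=11001 pc3: +8 =132
r26=11010 pc3: +8 =140
r27=11011 pc4: +16 =156
r28=11100 pc3: +8 =164
r29=11101 pc4: +16 =180
r30=11110 pc4: +16 =196
r31=11111 pc5: +32 =228
r32=100000 pc1: +2 =230
r33=100001 pc2: +4 =234
r34=100010 pc2: +4 =238
r35=100011 pc3: +8 =246
r36=100100 pc2: +4 =250
r37=100101 pc3: +8 =258
r38=100110 pc3: +8 =266
r39=100111 pc4: +16 =282
r40=101000 pc2: +4 =286
r41=101001 pc3: +8 =294
r42=101010 pc3: +8 =302
r43=101011 pc4: +16 =318
r44=101100 pc3: +8 =326
r45=101101 pc4: +16 =342
r46=101110 pc4: +16 =358
r47=101111 pc5: +32 =390
r48=110000 pc2: +4 =394
r49=110001 pc3: +8 =402
r50=110010 pc3: +8 =410
r51=110011 pc4: +16 =426
r52=110100 pc3: +8 =434
r53=110101 pc4: +16 =450
r54=110110 pc4: +16 =466
r55=110111 pc5: +32 =498
r56=111000 pc3: +8 =506
r57=111001 pc4: +16 =522
r58=111010 pc4: +16 =538
r59=111011 pc5: +32 =570
r60=111100 pc4: +16 =586
r61=111101 pc5: +32 =618
r62=111110 pc5: +32 =650
r63=111111 pc6: +64 =714
r64=1000000 pc1: +2 =716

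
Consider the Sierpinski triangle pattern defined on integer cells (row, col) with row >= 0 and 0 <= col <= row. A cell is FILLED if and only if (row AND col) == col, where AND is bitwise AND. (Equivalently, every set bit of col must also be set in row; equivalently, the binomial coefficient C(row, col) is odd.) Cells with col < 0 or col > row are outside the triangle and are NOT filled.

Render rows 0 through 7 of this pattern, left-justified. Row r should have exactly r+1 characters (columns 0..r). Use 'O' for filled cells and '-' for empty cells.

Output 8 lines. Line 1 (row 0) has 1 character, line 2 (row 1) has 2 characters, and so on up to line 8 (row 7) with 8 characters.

Answer: O
OO
O-O
OOOO
O---O
OO--OO
O-O-O-O
OOOOOOOO

Derivation:
r0=0: O
r1=1: OO
r2=10: O-O
r3=11: OOOO
r4=100: O---O
r5=101: OO--OO
r6=110: O-O-O-O
r7=111: OOOOOOOO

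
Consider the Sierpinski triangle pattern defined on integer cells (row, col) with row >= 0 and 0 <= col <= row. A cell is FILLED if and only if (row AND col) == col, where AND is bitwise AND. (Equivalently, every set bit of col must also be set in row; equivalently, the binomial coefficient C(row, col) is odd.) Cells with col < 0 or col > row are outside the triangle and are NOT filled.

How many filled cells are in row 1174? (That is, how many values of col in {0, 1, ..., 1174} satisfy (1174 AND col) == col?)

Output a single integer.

1174 in binary = 10010010110
popcount(1174) = number of 1-bits in 10010010110 = 5
A col c satisfies (1174 AND c) == c iff every set bit of c is also set in 1174; each of the 5 set bits of 1174 can independently be on or off in c.
count = 2^5 = 32

Answer: 32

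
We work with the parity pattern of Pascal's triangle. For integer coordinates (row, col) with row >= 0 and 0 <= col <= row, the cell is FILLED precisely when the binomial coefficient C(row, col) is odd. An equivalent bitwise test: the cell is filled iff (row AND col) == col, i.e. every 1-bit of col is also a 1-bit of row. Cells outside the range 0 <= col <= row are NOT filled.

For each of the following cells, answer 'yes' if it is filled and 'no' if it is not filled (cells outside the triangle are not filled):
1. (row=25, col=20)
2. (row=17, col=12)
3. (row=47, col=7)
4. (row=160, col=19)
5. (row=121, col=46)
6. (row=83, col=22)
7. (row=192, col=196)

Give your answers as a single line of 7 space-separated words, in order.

Answer: no no yes no no no no

Derivation:
(25,20): row=0b11001, col=0b10100, row AND col = 0b10000 = 16; 16 != 20 -> empty
(17,12): row=0b10001, col=0b1100, row AND col = 0b0 = 0; 0 != 12 -> empty
(47,7): row=0b101111, col=0b111, row AND col = 0b111 = 7; 7 == 7 -> filled
(160,19): row=0b10100000, col=0b10011, row AND col = 0b0 = 0; 0 != 19 -> empty
(121,46): row=0b1111001, col=0b101110, row AND col = 0b101000 = 40; 40 != 46 -> empty
(83,22): row=0b1010011, col=0b10110, row AND col = 0b10010 = 18; 18 != 22 -> empty
(192,196): col outside [0, 192] -> not filled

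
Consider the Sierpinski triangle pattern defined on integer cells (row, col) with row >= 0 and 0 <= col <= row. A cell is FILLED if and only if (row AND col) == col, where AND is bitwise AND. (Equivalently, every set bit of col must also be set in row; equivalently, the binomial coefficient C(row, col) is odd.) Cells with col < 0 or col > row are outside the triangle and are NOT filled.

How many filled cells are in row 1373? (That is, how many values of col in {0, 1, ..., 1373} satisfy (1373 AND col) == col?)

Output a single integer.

1373 in binary = 10101011101
popcount(1373) = number of 1-bits in 10101011101 = 7
A col c satisfies (1373 AND c) == c iff every set bit of c is also set in 1373; each of the 7 set bits of 1373 can independently be on or off in c.
count = 2^7 = 128

Answer: 128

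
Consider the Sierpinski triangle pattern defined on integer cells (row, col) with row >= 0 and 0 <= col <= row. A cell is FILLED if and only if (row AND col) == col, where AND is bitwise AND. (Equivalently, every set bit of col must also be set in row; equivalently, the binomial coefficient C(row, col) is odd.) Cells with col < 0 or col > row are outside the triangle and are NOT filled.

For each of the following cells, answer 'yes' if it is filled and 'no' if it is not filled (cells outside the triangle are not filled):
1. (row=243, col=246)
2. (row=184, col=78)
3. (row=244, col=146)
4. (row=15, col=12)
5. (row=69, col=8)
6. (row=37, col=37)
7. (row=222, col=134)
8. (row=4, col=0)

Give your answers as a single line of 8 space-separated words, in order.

Answer: no no no yes no yes yes yes

Derivation:
(243,246): col outside [0, 243] -> not filled
(184,78): row=0b10111000, col=0b1001110, row AND col = 0b1000 = 8; 8 != 78 -> empty
(244,146): row=0b11110100, col=0b10010010, row AND col = 0b10010000 = 144; 144 != 146 -> empty
(15,12): row=0b1111, col=0b1100, row AND col = 0b1100 = 12; 12 == 12 -> filled
(69,8): row=0b1000101, col=0b1000, row AND col = 0b0 = 0; 0 != 8 -> empty
(37,37): row=0b100101, col=0b100101, row AND col = 0b100101 = 37; 37 == 37 -> filled
(222,134): row=0b11011110, col=0b10000110, row AND col = 0b10000110 = 134; 134 == 134 -> filled
(4,0): row=0b100, col=0b0, row AND col = 0b0 = 0; 0 == 0 -> filled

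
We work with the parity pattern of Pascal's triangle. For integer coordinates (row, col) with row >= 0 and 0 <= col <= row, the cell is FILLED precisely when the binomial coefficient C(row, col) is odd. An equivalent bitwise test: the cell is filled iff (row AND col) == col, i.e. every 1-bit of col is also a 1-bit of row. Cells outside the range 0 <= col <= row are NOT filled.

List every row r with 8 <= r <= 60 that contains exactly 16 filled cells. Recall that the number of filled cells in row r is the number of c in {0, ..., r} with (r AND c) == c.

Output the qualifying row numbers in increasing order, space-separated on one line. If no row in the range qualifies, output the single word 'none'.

Answer: 15 23 27 29 30 39 43 45 46 51 53 54 57 58 60

Derivation:
Row r has 2^popcount(r) filled cells, so we need popcount(r) = log2(16) = 4.
Scan r = 8..60 and keep those with exactly 4 one-bits:
r=8=1000 popcount=1 -> skip
r=9=1001 popcount=2 -> skip
r=10=1010 popcount=2 -> skip
r=11=1011 popcount=3 -> skip
r=12=1100 popcount=2 -> skip
r=13=1101 popcount=3 -> skip
r=14=1110 popcount=3 -> skip
r=15=1111 popcount=4 -> KEEP
r=16=10000 popcount=1 -> skip
r=17=10001 popcount=2 -> skip
r=18=10010 popcount=2 -> skip
r=19=10011 popcount=3 -> skip
r=20=10100 popcount=2 -> skip
r=21=10101 popcount=3 -> skip
r=22=10110 popcount=3 -> skip
r=23=10111 popcount=4 -> KEEP
r=24=11000 popcount=2 -> skip
r=25=11001 popcount=3 -> skip
r=26=11010 popcount=3 -> skip
r=27=11011 popcount=4 -> KEEP
r=28=11100 popcount=3 -> skip
r=29=11101 popcount=4 -> KEEP
r=30=11110 popcount=4 -> KEEP
r=31=11111 popcount=5 -> skip
r=32=100000 popcount=1 -> skip
r=33=100001 popcount=2 -> skip
r=34=100010 popcount=2 -> skip
r=35=100011 popcount=3 -> skip
r=36=100100 popcount=2 -> skip
r=37=100101 popcount=3 -> skip
r=38=100110 popcount=3 -> skip
r=39=100111 popcount=4 -> KEEP
r=40=101000 popcount=2 -> skip
r=41=101001 popcount=3 -> skip
r=42=101010 popcount=3 -> skip
r=43=101011 popcount=4 -> KEEP
r=44=101100 popcount=3 -> skip
r=45=101101 popcount=4 -> KEEP
r=46=101110 popcount=4 -> KEEP
r=47=101111 popcount=5 -> skip
r=48=110000 popcount=2 -> skip
r=49=110001 popcount=3 -> skip
r=50=110010 popcount=3 -> skip
r=51=110011 popcount=4 -> KEEP
r=52=110100 popcount=3 -> skip
r=53=110101 popcount=4 -> KEEP
r=54=110110 popcount=4 -> KEEP
r=55=110111 popcount=5 -> skip
r=56=111000 popcount=3 -> skip
r=57=111001 popcount=4 -> KEEP
r=58=111010 popcount=4 -> KEEP
r=59=111011 popcount=5 -> skip
r=60=111100 popcount=4 -> KEEP
Kept rows: 15 23 27 29 30 39 43 45 46 51 53 54 57 58 60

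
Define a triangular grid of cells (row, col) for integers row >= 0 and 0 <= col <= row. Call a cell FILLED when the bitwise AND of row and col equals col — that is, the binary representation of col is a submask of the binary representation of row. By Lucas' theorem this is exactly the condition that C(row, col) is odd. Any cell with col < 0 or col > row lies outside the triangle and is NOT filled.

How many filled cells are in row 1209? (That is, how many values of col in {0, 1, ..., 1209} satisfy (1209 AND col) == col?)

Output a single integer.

1209 in binary = 10010111001
popcount(1209) = number of 1-bits in 10010111001 = 6
A col c satisfies (1209 AND c) == c iff every set bit of c is also set in 1209; each of the 6 set bits of 1209 can independently be on or off in c.
count = 2^6 = 64

Answer: 64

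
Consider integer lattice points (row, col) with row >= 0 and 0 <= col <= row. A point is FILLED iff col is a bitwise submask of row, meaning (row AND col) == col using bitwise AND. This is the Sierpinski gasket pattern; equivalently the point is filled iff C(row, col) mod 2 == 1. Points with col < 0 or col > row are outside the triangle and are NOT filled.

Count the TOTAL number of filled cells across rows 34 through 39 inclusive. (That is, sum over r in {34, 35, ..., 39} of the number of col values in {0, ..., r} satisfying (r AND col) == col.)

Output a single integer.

Answer: 48

Derivation:
r34=100010 pc2: +4 =4
r35=100011 pc3: +8 =12
r36=100100 pc2: +4 =16
r37=100101 pc3: +8 =24
r38=100110 pc3: +8 =32
r39=100111 pc4: +16 =48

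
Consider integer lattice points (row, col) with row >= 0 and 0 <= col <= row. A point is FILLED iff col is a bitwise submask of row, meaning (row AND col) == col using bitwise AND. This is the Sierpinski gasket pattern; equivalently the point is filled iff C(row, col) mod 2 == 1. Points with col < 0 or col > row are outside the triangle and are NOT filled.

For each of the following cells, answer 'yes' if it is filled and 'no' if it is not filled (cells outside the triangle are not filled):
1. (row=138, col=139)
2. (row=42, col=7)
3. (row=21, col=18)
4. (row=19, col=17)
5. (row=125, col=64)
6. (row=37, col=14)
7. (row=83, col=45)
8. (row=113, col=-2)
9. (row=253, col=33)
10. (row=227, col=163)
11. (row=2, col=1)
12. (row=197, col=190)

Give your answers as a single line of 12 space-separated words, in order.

(138,139): col outside [0, 138] -> not filled
(42,7): row=0b101010, col=0b111, row AND col = 0b10 = 2; 2 != 7 -> empty
(21,18): row=0b10101, col=0b10010, row AND col = 0b10000 = 16; 16 != 18 -> empty
(19,17): row=0b10011, col=0b10001, row AND col = 0b10001 = 17; 17 == 17 -> filled
(125,64): row=0b1111101, col=0b1000000, row AND col = 0b1000000 = 64; 64 == 64 -> filled
(37,14): row=0b100101, col=0b1110, row AND col = 0b100 = 4; 4 != 14 -> empty
(83,45): row=0b1010011, col=0b101101, row AND col = 0b1 = 1; 1 != 45 -> empty
(113,-2): col outside [0, 113] -> not filled
(253,33): row=0b11111101, col=0b100001, row AND col = 0b100001 = 33; 33 == 33 -> filled
(227,163): row=0b11100011, col=0b10100011, row AND col = 0b10100011 = 163; 163 == 163 -> filled
(2,1): row=0b10, col=0b1, row AND col = 0b0 = 0; 0 != 1 -> empty
(197,190): row=0b11000101, col=0b10111110, row AND col = 0b10000100 = 132; 132 != 190 -> empty

Answer: no no no yes yes no no no yes yes no no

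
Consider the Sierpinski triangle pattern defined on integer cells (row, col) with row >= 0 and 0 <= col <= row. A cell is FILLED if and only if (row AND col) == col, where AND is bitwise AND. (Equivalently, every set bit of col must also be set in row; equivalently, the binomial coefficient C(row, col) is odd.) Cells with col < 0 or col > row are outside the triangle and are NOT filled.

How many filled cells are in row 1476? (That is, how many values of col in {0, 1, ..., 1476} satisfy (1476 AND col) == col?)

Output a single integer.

1476 in binary = 10111000100
popcount(1476) = number of 1-bits in 10111000100 = 5
A col c satisfies (1476 AND c) == c iff every set bit of c is also set in 1476; each of the 5 set bits of 1476 can independently be on or off in c.
count = 2^5 = 32

Answer: 32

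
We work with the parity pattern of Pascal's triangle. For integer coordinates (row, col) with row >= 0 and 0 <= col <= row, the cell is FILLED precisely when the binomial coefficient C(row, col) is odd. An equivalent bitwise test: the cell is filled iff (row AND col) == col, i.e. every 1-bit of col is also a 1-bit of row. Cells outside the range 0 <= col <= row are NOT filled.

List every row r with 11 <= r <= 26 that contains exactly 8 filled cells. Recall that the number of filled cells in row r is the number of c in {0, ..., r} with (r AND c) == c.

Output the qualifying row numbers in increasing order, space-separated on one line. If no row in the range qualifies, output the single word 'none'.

Row r has 2^popcount(r) filled cells, so we need popcount(r) = log2(8) = 3.
Scan r = 11..26 and keep those with exactly 3 one-bits:
r=11=1011 popcount=3 -> KEEP
r=12=1100 popcount=2 -> skip
r=13=1101 popcount=3 -> KEEP
r=14=1110 popcount=3 -> KEEP
r=15=1111 popcount=4 -> skip
r=16=10000 popcount=1 -> skip
r=17=10001 popcount=2 -> skip
r=18=10010 popcount=2 -> skip
r=19=10011 popcount=3 -> KEEP
r=20=10100 popcount=2 -> skip
r=21=10101 popcount=3 -> KEEP
r=22=10110 popcount=3 -> KEEP
r=23=10111 popcount=4 -> skip
r=24=11000 popcount=2 -> skip
r=25=11001 popcount=3 -> KEEP
r=26=11010 popcount=3 -> KEEP
Kept rows: 11 13 14 19 21 22 25 26

Answer: 11 13 14 19 21 22 25 26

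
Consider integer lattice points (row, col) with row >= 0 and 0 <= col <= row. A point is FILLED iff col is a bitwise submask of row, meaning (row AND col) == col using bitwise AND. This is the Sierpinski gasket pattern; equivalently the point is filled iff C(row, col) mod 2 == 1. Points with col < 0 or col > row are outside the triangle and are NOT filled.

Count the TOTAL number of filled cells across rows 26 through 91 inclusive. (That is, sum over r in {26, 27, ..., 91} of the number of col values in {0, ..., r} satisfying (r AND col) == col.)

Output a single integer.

r26=11010 pc3: +8 =8
r27=11011 pc4: +16 =24
r28=11100 pc3: +8 =32
r29=11101 pc4: +16 =48
r30=11110 pc4: +16 =64
r31=11111 pc5: +32 =96
r32=100000 pc1: +2 =98
r33=100001 pc2: +4 =102
r34=100010 pc2: +4 =106
r35=100011 pc3: +8 =114
r36=100100 pc2: +4 =118
r37=100101 pc3: +8 =126
r38=100110 pc3: +8 =134
r39=100111 pc4: +16 =150
r40=101000 pc2: +4 =154
r41=101001 pc3: +8 =162
r42=101010 pc3: +8 =170
r43=101011 pc4: +16 =186
r44=101100 pc3: +8 =194
r45=101101 pc4: +16 =210
r46=101110 pc4: +16 =226
r47=101111 pc5: +32 =258
r48=110000 pc2: +4 =262
r49=110001 pc3: +8 =270
r50=110010 pc3: +8 =278
r51=110011 pc4: +16 =294
r52=110100 pc3: +8 =302
r53=110101 pc4: +16 =318
r54=110110 pc4: +16 =334
r55=110111 pc5: +32 =366
r56=111000 pc3: +8 =374
r57=111001 pc4: +16 =390
r58=111010 pc4: +16 =406
r59=111011 pc5: +32 =438
r60=111100 pc4: +16 =454
r61=111101 pc5: +32 =486
r62=111110 pc5: +32 =518
r63=111111 pc6: +64 =582
r64=1000000 pc1: +2 =584
r65=1000001 pc2: +4 =588
r66=1000010 pc2: +4 =592
r67=1000011 pc3: +8 =600
r68=1000100 pc2: +4 =604
r69=1000101 pc3: +8 =612
r70=1000110 pc3: +8 =620
r71=1000111 pc4: +16 =636
r72=1001000 pc2: +4 =640
r73=1001001 pc3: +8 =648
r74=1001010 pc3: +8 =656
r75=1001011 pc4: +16 =672
r76=1001100 pc3: +8 =680
r77=1001101 pc4: +16 =696
r78=1001110 pc4: +16 =712
r79=1001111 pc5: +32 =744
r80=1010000 pc2: +4 =748
r81=1010001 pc3: +8 =756
r82=1010010 pc3: +8 =764
r83=1010011 pc4: +16 =780
r84=1010100 pc3: +8 =788
r85=1010101 pc4: +16 =804
r86=1010110 pc4: +16 =820
r87=1010111 pc5: +32 =852
r88=1011000 pc3: +8 =860
r89=1011001 pc4: +16 =876
r90=1011010 pc4: +16 =892
r91=1011011 pc5: +32 =924

Answer: 924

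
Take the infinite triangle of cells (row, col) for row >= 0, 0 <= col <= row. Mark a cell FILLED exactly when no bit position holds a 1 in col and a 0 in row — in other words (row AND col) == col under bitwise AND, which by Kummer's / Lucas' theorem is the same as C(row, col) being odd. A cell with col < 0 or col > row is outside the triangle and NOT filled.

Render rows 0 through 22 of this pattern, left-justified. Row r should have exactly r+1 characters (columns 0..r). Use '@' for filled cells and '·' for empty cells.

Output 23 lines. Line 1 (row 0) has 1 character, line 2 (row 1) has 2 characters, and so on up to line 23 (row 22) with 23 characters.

r0=0: @
r1=1: @@
r2=10: @·@
r3=11: @@@@
r4=100: @···@
r5=101: @@··@@
r6=110: @·@·@·@
r7=111: @@@@@@@@
r8=1000: @·······@
r9=1001: @@······@@
r10=1010: @·@·····@·@
r11=1011: @@@@····@@@@
r12=1100: @···@···@···@
r13=1101: @@··@@··@@··@@
r14=1110: @·@·@·@·@·@·@·@
r15=1111: @@@@@@@@@@@@@@@@
r16=10000: @···············@
r17=10001: @@··············@@
r18=10010: @·@·············@·@
r19=10011: @@@@············@@@@
r20=10100: @···@···········@···@
r21=10101: @@··@@··········@@··@@
r22=10110: @·@·@·@·········@·@·@·@

Answer: @
@@
@·@
@@@@
@···@
@@··@@
@·@·@·@
@@@@@@@@
@·······@
@@······@@
@·@·····@·@
@@@@····@@@@
@···@···@···@
@@··@@··@@··@@
@·@·@·@·@·@·@·@
@@@@@@@@@@@@@@@@
@···············@
@@··············@@
@·@·············@·@
@@@@············@@@@
@···@···········@···@
@@··@@··········@@··@@
@·@·@·@·········@·@·@·@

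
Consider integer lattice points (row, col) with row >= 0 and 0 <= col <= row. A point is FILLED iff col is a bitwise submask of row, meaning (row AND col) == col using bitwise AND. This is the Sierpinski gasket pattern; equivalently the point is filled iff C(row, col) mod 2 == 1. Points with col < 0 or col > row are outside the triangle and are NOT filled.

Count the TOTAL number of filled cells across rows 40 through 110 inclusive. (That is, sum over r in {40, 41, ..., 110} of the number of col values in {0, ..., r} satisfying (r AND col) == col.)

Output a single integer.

Answer: 1178

Derivation:
r40=101000 pc2: +4 =4
r41=101001 pc3: +8 =12
r42=101010 pc3: +8 =20
r43=101011 pc4: +16 =36
r44=101100 pc3: +8 =44
r45=101101 pc4: +16 =60
r46=101110 pc4: +16 =76
r47=101111 pc5: +32 =108
r48=110000 pc2: +4 =112
r49=110001 pc3: +8 =120
r50=110010 pc3: +8 =128
r51=110011 pc4: +16 =144
r52=110100 pc3: +8 =152
r53=110101 pc4: +16 =168
r54=110110 pc4: +16 =184
r55=110111 pc5: +32 =216
r56=111000 pc3: +8 =224
r57=111001 pc4: +16 =240
r58=111010 pc4: +16 =256
r59=111011 pc5: +32 =288
r60=111100 pc4: +16 =304
r61=111101 pc5: +32 =336
r62=111110 pc5: +32 =368
r63=111111 pc6: +64 =432
r64=1000000 pc1: +2 =434
r65=1000001 pc2: +4 =438
r66=1000010 pc2: +4 =442
r67=1000011 pc3: +8 =450
r68=1000100 pc2: +4 =454
r69=1000101 pc3: +8 =462
r70=1000110 pc3: +8 =470
r71=1000111 pc4: +16 =486
r72=1001000 pc2: +4 =490
r73=1001001 pc3: +8 =498
r74=1001010 pc3: +8 =506
r75=1001011 pc4: +16 =522
r76=1001100 pc3: +8 =530
r77=1001101 pc4: +16 =546
r78=1001110 pc4: +16 =562
r79=1001111 pc5: +32 =594
r80=1010000 pc2: +4 =598
r81=1010001 pc3: +8 =606
r82=1010010 pc3: +8 =614
r83=1010011 pc4: +16 =630
r84=1010100 pc3: +8 =638
r85=1010101 pc4: +16 =654
r86=1010110 pc4: +16 =670
r87=1010111 pc5: +32 =702
r88=1011000 pc3: +8 =710
r89=1011001 pc4: +16 =726
r90=1011010 pc4: +16 =742
r91=1011011 pc5: +32 =774
r92=1011100 pc4: +16 =790
r93=1011101 pc5: +32 =822
r94=1011110 pc5: +32 =854
r95=1011111 pc6: +64 =918
r96=1100000 pc2: +4 =922
r97=1100001 pc3: +8 =930
r98=1100010 pc3: +8 =938
r99=1100011 pc4: +16 =954
r100=1100100 pc3: +8 =962
r101=1100101 pc4: +16 =978
r102=1100110 pc4: +16 =994
r103=1100111 pc5: +32 =1026
r104=1101000 pc3: +8 =1034
r105=1101001 pc4: +16 =1050
r106=1101010 pc4: +16 =1066
r107=1101011 pc5: +32 =1098
r108=1101100 pc4: +16 =1114
r109=1101101 pc5: +32 =1146
r110=1101110 pc5: +32 =1178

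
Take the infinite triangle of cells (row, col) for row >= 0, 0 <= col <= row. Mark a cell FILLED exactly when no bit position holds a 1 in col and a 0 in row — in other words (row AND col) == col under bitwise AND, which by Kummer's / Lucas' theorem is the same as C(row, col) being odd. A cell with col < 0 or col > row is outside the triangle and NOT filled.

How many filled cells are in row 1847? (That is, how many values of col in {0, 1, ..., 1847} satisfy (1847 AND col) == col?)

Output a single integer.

1847 in binary = 11100110111
popcount(1847) = number of 1-bits in 11100110111 = 8
A col c satisfies (1847 AND c) == c iff every set bit of c is also set in 1847; each of the 8 set bits of 1847 can independently be on or off in c.
count = 2^8 = 256

Answer: 256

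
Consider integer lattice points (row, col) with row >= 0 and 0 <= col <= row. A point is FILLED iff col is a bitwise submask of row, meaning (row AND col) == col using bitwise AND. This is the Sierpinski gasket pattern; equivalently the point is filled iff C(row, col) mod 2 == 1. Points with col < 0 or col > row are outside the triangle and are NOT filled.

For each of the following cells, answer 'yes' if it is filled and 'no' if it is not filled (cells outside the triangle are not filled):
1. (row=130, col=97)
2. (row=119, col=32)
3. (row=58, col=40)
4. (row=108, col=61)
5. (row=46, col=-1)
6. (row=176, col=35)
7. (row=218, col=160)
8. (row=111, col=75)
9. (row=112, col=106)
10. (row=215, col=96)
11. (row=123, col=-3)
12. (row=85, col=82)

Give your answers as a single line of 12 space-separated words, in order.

(130,97): row=0b10000010, col=0b1100001, row AND col = 0b0 = 0; 0 != 97 -> empty
(119,32): row=0b1110111, col=0b100000, row AND col = 0b100000 = 32; 32 == 32 -> filled
(58,40): row=0b111010, col=0b101000, row AND col = 0b101000 = 40; 40 == 40 -> filled
(108,61): row=0b1101100, col=0b111101, row AND col = 0b101100 = 44; 44 != 61 -> empty
(46,-1): col outside [0, 46] -> not filled
(176,35): row=0b10110000, col=0b100011, row AND col = 0b100000 = 32; 32 != 35 -> empty
(218,160): row=0b11011010, col=0b10100000, row AND col = 0b10000000 = 128; 128 != 160 -> empty
(111,75): row=0b1101111, col=0b1001011, row AND col = 0b1001011 = 75; 75 == 75 -> filled
(112,106): row=0b1110000, col=0b1101010, row AND col = 0b1100000 = 96; 96 != 106 -> empty
(215,96): row=0b11010111, col=0b1100000, row AND col = 0b1000000 = 64; 64 != 96 -> empty
(123,-3): col outside [0, 123] -> not filled
(85,82): row=0b1010101, col=0b1010010, row AND col = 0b1010000 = 80; 80 != 82 -> empty

Answer: no yes yes no no no no yes no no no no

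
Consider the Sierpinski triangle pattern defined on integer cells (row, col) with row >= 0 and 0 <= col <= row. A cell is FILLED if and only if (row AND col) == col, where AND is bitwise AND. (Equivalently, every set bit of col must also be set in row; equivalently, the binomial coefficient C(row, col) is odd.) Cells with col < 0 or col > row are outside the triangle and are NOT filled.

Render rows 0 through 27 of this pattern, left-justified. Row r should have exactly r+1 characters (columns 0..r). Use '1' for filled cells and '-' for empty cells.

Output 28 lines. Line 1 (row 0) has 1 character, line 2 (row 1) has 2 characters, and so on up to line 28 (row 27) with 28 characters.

Answer: 1
11
1-1
1111
1---1
11--11
1-1-1-1
11111111
1-------1
11------11
1-1-----1-1
1111----1111
1---1---1---1
11--11--11--11
1-1-1-1-1-1-1-1
1111111111111111
1---------------1
11--------------11
1-1-------------1-1
1111------------1111
1---1-----------1---1
11--11----------11--11
1-1-1-1---------1-1-1-1
11111111--------11111111
1-------1-------1-------1
11------11------11------11
1-1-----1-1-----1-1-----1-1
1111----1111----1111----1111

Derivation:
r0=0: 1
r1=1: 11
r2=10: 1-1
r3=11: 1111
r4=100: 1---1
r5=101: 11--11
r6=110: 1-1-1-1
r7=111: 11111111
r8=1000: 1-------1
r9=1001: 11------11
r10=1010: 1-1-----1-1
r11=1011: 1111----1111
r12=1100: 1---1---1---1
r13=1101: 11--11--11--11
r14=1110: 1-1-1-1-1-1-1-1
r15=1111: 1111111111111111
r16=10000: 1---------------1
r17=10001: 11--------------11
r18=10010: 1-1-------------1-1
r19=10011: 1111------------1111
r20=10100: 1---1-----------1---1
r21=10101: 11--11----------11--11
r22=10110: 1-1-1-1---------1-1-1-1
r23=10111: 11111111--------11111111
r24=11000: 1-------1-------1-------1
r25=11001: 11------11------11------11
r26=11010: 1-1-----1-1-----1-1-----1-1
r27=11011: 1111----1111----1111----1111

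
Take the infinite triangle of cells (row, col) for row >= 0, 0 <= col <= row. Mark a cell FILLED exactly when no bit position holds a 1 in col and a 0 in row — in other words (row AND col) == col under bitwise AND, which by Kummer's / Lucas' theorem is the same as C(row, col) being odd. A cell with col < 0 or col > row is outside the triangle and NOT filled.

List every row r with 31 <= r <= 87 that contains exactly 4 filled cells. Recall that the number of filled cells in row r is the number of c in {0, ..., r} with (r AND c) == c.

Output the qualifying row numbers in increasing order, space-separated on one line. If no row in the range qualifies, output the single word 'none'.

Row r has 2^popcount(r) filled cells, so we need popcount(r) = log2(4) = 2.
Scan r = 31..87 and keep those with exactly 2 one-bits:
r=31=11111 popcount=5 -> skip
r=32=100000 popcount=1 -> skip
r=33=100001 popcount=2 -> KEEP
r=34=100010 popcount=2 -> KEEP
r=35=100011 popcount=3 -> skip
r=36=100100 popcount=2 -> KEEP
r=37=100101 popcount=3 -> skip
r=38=100110 popcount=3 -> skip
r=39=100111 popcount=4 -> skip
r=40=101000 popcount=2 -> KEEP
r=41=101001 popcount=3 -> skip
r=42=101010 popcount=3 -> skip
r=43=101011 popcount=4 -> skip
r=44=101100 popcount=3 -> skip
r=45=101101 popcount=4 -> skip
r=46=101110 popcount=4 -> skip
r=47=101111 popcount=5 -> skip
r=48=110000 popcount=2 -> KEEP
r=49=110001 popcount=3 -> skip
r=50=110010 popcount=3 -> skip
r=51=110011 popcount=4 -> skip
r=52=110100 popcount=3 -> skip
r=53=110101 popcount=4 -> skip
r=54=110110 popcount=4 -> skip
r=55=110111 popcount=5 -> skip
r=56=111000 popcount=3 -> skip
r=57=111001 popcount=4 -> skip
r=58=111010 popcount=4 -> skip
r=59=111011 popcount=5 -> skip
r=60=111100 popcount=4 -> skip
r=61=111101 popcount=5 -> skip
r=62=111110 popcount=5 -> skip
r=63=111111 popcount=6 -> skip
r=64=1000000 popcount=1 -> skip
r=65=1000001 popcount=2 -> KEEP
r=66=1000010 popcount=2 -> KEEP
r=67=1000011 popcount=3 -> skip
r=68=1000100 popcount=2 -> KEEP
r=69=1000101 popcount=3 -> skip
r=70=1000110 popcount=3 -> skip
r=71=1000111 popcount=4 -> skip
r=72=1001000 popcount=2 -> KEEP
r=73=1001001 popcount=3 -> skip
r=74=1001010 popcount=3 -> skip
r=75=1001011 popcount=4 -> skip
r=76=1001100 popcount=3 -> skip
r=77=1001101 popcount=4 -> skip
r=78=1001110 popcount=4 -> skip
r=79=1001111 popcount=5 -> skip
r=80=1010000 popcount=2 -> KEEP
r=81=1010001 popcount=3 -> skip
r=82=1010010 popcount=3 -> skip
r=83=1010011 popcount=4 -> skip
r=84=1010100 popcount=3 -> skip
r=85=1010101 popcount=4 -> skip
r=86=1010110 popcount=4 -> skip
r=87=1010111 popcount=5 -> skip
Kept rows: 33 34 36 40 48 65 66 68 72 80

Answer: 33 34 36 40 48 65 66 68 72 80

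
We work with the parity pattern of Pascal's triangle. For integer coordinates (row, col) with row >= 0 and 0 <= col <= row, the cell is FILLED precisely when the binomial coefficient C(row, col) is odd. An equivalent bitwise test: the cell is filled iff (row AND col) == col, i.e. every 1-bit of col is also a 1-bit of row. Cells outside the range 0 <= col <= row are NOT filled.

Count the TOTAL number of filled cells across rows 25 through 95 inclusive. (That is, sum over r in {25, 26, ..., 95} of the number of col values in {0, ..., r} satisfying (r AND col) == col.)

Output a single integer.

Answer: 1076

Derivation:
r25=11001 pc3: +8 =8
r26=11010 pc3: +8 =16
r27=11011 pc4: +16 =32
r28=11100 pc3: +8 =40
r29=11101 pc4: +16 =56
r30=11110 pc4: +16 =72
r31=11111 pc5: +32 =104
r32=100000 pc1: +2 =106
r33=100001 pc2: +4 =110
r34=100010 pc2: +4 =114
r35=100011 pc3: +8 =122
r36=100100 pc2: +4 =126
r37=100101 pc3: +8 =134
r38=100110 pc3: +8 =142
r39=100111 pc4: +16 =158
r40=101000 pc2: +4 =162
r41=101001 pc3: +8 =170
r42=101010 pc3: +8 =178
r43=101011 pc4: +16 =194
r44=101100 pc3: +8 =202
r45=101101 pc4: +16 =218
r46=101110 pc4: +16 =234
r47=101111 pc5: +32 =266
r48=110000 pc2: +4 =270
r49=110001 pc3: +8 =278
r50=110010 pc3: +8 =286
r51=110011 pc4: +16 =302
r52=110100 pc3: +8 =310
r53=110101 pc4: +16 =326
r54=110110 pc4: +16 =342
r55=110111 pc5: +32 =374
r56=111000 pc3: +8 =382
r57=111001 pc4: +16 =398
r58=111010 pc4: +16 =414
r59=111011 pc5: +32 =446
r60=111100 pc4: +16 =462
r61=111101 pc5: +32 =494
r62=111110 pc5: +32 =526
r63=111111 pc6: +64 =590
r64=1000000 pc1: +2 =592
r65=1000001 pc2: +4 =596
r66=1000010 pc2: +4 =600
r67=1000011 pc3: +8 =608
r68=1000100 pc2: +4 =612
r69=1000101 pc3: +8 =620
r70=1000110 pc3: +8 =628
r71=1000111 pc4: +16 =644
r72=1001000 pc2: +4 =648
r73=1001001 pc3: +8 =656
r74=1001010 pc3: +8 =664
r75=1001011 pc4: +16 =680
r76=1001100 pc3: +8 =688
r77=1001101 pc4: +16 =704
r78=1001110 pc4: +16 =720
r79=1001111 pc5: +32 =752
r80=1010000 pc2: +4 =756
r81=1010001 pc3: +8 =764
r82=1010010 pc3: +8 =772
r83=1010011 pc4: +16 =788
r84=1010100 pc3: +8 =796
r85=1010101 pc4: +16 =812
r86=1010110 pc4: +16 =828
r87=1010111 pc5: +32 =860
r88=1011000 pc3: +8 =868
r89=1011001 pc4: +16 =884
r90=1011010 pc4: +16 =900
r91=1011011 pc5: +32 =932
r92=1011100 pc4: +16 =948
r93=1011101 pc5: +32 =980
r94=1011110 pc5: +32 =1012
r95=1011111 pc6: +64 =1076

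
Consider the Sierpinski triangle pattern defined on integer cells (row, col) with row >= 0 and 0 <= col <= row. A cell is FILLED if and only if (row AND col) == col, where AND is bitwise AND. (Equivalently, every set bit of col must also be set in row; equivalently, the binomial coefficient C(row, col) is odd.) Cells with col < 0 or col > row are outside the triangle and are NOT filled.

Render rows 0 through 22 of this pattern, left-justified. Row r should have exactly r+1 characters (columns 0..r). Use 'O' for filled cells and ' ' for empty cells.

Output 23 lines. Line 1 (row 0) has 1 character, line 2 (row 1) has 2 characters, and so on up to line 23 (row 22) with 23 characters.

r0=0: O
r1=1: OO
r2=10: O O
r3=11: OOOO
r4=100: O   O
r5=101: OO  OO
r6=110: O O O O
r7=111: OOOOOOOO
r8=1000: O       O
r9=1001: OO      OO
r10=1010: O O     O O
r11=1011: OOOO    OOOO
r12=1100: O   O   O   O
r13=1101: OO  OO  OO  OO
r14=1110: O O O O O O O O
r15=1111: OOOOOOOOOOOOOOOO
r16=10000: O               O
r17=10001: OO              OO
r18=10010: O O             O O
r19=10011: OOOO            OOOO
r20=10100: O   O           O   O
r21=10101: OO  OO          OO  OO
r22=10110: O O O O         O O O O

Answer: O
OO
O O
OOOO
O   O
OO  OO
O O O O
OOOOOOOO
O       O
OO      OO
O O     O O
OOOO    OOOO
O   O   O   O
OO  OO  OO  OO
O O O O O O O O
OOOOOOOOOOOOOOOO
O               O
OO              OO
O O             O O
OOOO            OOOO
O   O           O   O
OO  OO          OO  OO
O O O O         O O O O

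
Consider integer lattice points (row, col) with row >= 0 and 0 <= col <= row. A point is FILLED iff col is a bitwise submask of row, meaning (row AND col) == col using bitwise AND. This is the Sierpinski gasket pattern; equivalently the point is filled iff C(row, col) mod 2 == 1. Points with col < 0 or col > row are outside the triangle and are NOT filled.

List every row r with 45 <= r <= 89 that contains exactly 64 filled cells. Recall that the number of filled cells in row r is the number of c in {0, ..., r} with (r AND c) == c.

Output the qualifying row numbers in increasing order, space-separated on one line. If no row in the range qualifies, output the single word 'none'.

Row r has 2^popcount(r) filled cells, so we need popcount(r) = log2(64) = 6.
Scan r = 45..89 and keep those with exactly 6 one-bits:
r=45=101101 popcount=4 -> skip
r=46=101110 popcount=4 -> skip
r=47=101111 popcount=5 -> skip
r=48=110000 popcount=2 -> skip
r=49=110001 popcount=3 -> skip
r=50=110010 popcount=3 -> skip
r=51=110011 popcount=4 -> skip
r=52=110100 popcount=3 -> skip
r=53=110101 popcount=4 -> skip
r=54=110110 popcount=4 -> skip
r=55=110111 popcount=5 -> skip
r=56=111000 popcount=3 -> skip
r=57=111001 popcount=4 -> skip
r=58=111010 popcount=4 -> skip
r=59=111011 popcount=5 -> skip
r=60=111100 popcount=4 -> skip
r=61=111101 popcount=5 -> skip
r=62=111110 popcount=5 -> skip
r=63=111111 popcount=6 -> KEEP
r=64=1000000 popcount=1 -> skip
r=65=1000001 popcount=2 -> skip
r=66=1000010 popcount=2 -> skip
r=67=1000011 popcount=3 -> skip
r=68=1000100 popcount=2 -> skip
r=69=1000101 popcount=3 -> skip
r=70=1000110 popcount=3 -> skip
r=71=1000111 popcount=4 -> skip
r=72=1001000 popcount=2 -> skip
r=73=1001001 popcount=3 -> skip
r=74=1001010 popcount=3 -> skip
r=75=1001011 popcount=4 -> skip
r=76=1001100 popcount=3 -> skip
r=77=1001101 popcount=4 -> skip
r=78=1001110 popcount=4 -> skip
r=79=1001111 popcount=5 -> skip
r=80=1010000 popcount=2 -> skip
r=81=1010001 popcount=3 -> skip
r=82=1010010 popcount=3 -> skip
r=83=1010011 popcount=4 -> skip
r=84=1010100 popcount=3 -> skip
r=85=1010101 popcount=4 -> skip
r=86=1010110 popcount=4 -> skip
r=87=1010111 popcount=5 -> skip
r=88=1011000 popcount=3 -> skip
r=89=1011001 popcount=4 -> skip
Kept rows: 63

Answer: 63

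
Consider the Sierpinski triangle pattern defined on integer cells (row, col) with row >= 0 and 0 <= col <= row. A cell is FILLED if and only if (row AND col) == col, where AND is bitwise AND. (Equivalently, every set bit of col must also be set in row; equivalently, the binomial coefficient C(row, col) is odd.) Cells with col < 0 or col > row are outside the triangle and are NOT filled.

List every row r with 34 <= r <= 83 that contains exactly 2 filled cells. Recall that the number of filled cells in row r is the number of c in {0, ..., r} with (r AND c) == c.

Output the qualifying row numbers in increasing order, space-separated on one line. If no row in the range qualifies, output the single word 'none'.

Answer: 64

Derivation:
Row r has 2^popcount(r) filled cells, so we need popcount(r) = log2(2) = 1.
Scan r = 34..83 and keep those with exactly 1 one-bits:
r=34=100010 popcount=2 -> skip
r=35=100011 popcount=3 -> skip
r=36=100100 popcount=2 -> skip
r=37=100101 popcount=3 -> skip
r=38=100110 popcount=3 -> skip
r=39=100111 popcount=4 -> skip
r=40=101000 popcount=2 -> skip
r=41=101001 popcount=3 -> skip
r=42=101010 popcount=3 -> skip
r=43=101011 popcount=4 -> skip
r=44=101100 popcount=3 -> skip
r=45=101101 popcount=4 -> skip
r=46=101110 popcount=4 -> skip
r=47=101111 popcount=5 -> skip
r=48=110000 popcount=2 -> skip
r=49=110001 popcount=3 -> skip
r=50=110010 popcount=3 -> skip
r=51=110011 popcount=4 -> skip
r=52=110100 popcount=3 -> skip
r=53=110101 popcount=4 -> skip
r=54=110110 popcount=4 -> skip
r=55=110111 popcount=5 -> skip
r=56=111000 popcount=3 -> skip
r=57=111001 popcount=4 -> skip
r=58=111010 popcount=4 -> skip
r=59=111011 popcount=5 -> skip
r=60=111100 popcount=4 -> skip
r=61=111101 popcount=5 -> skip
r=62=111110 popcount=5 -> skip
r=63=111111 popcount=6 -> skip
r=64=1000000 popcount=1 -> KEEP
r=65=1000001 popcount=2 -> skip
r=66=1000010 popcount=2 -> skip
r=67=1000011 popcount=3 -> skip
r=68=1000100 popcount=2 -> skip
r=69=1000101 popcount=3 -> skip
r=70=1000110 popcount=3 -> skip
r=71=1000111 popcount=4 -> skip
r=72=1001000 popcount=2 -> skip
r=73=1001001 popcount=3 -> skip
r=74=1001010 popcount=3 -> skip
r=75=1001011 popcount=4 -> skip
r=76=1001100 popcount=3 -> skip
r=77=1001101 popcount=4 -> skip
r=78=1001110 popcount=4 -> skip
r=79=1001111 popcount=5 -> skip
r=80=1010000 popcount=2 -> skip
r=81=1010001 popcount=3 -> skip
r=82=1010010 popcount=3 -> skip
r=83=1010011 popcount=4 -> skip
Kept rows: 64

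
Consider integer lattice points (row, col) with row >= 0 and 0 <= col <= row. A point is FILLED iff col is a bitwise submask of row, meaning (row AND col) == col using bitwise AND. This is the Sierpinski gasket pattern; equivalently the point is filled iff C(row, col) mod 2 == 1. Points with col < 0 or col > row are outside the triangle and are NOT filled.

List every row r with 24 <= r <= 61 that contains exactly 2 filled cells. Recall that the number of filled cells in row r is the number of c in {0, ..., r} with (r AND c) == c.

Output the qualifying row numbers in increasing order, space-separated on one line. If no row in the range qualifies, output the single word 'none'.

Answer: 32

Derivation:
Row r has 2^popcount(r) filled cells, so we need popcount(r) = log2(2) = 1.
Scan r = 24..61 and keep those with exactly 1 one-bits:
r=24=11000 popcount=2 -> skip
r=25=11001 popcount=3 -> skip
r=26=11010 popcount=3 -> skip
r=27=11011 popcount=4 -> skip
r=28=11100 popcount=3 -> skip
r=29=11101 popcount=4 -> skip
r=30=11110 popcount=4 -> skip
r=31=11111 popcount=5 -> skip
r=32=100000 popcount=1 -> KEEP
r=33=100001 popcount=2 -> skip
r=34=100010 popcount=2 -> skip
r=35=100011 popcount=3 -> skip
r=36=100100 popcount=2 -> skip
r=37=100101 popcount=3 -> skip
r=38=100110 popcount=3 -> skip
r=39=100111 popcount=4 -> skip
r=40=101000 popcount=2 -> skip
r=41=101001 popcount=3 -> skip
r=42=101010 popcount=3 -> skip
r=43=101011 popcount=4 -> skip
r=44=101100 popcount=3 -> skip
r=45=101101 popcount=4 -> skip
r=46=101110 popcount=4 -> skip
r=47=101111 popcount=5 -> skip
r=48=110000 popcount=2 -> skip
r=49=110001 popcount=3 -> skip
r=50=110010 popcount=3 -> skip
r=51=110011 popcount=4 -> skip
r=52=110100 popcount=3 -> skip
r=53=110101 popcount=4 -> skip
r=54=110110 popcount=4 -> skip
r=55=110111 popcount=5 -> skip
r=56=111000 popcount=3 -> skip
r=57=111001 popcount=4 -> skip
r=58=111010 popcount=4 -> skip
r=59=111011 popcount=5 -> skip
r=60=111100 popcount=4 -> skip
r=61=111101 popcount=5 -> skip
Kept rows: 32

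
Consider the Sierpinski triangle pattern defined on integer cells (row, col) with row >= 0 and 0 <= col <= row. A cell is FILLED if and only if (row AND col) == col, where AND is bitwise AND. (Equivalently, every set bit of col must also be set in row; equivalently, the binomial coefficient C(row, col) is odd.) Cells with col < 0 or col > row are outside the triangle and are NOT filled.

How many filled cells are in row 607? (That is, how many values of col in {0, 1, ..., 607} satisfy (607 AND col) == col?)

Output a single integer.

Answer: 128

Derivation:
607 in binary = 1001011111
popcount(607) = number of 1-bits in 1001011111 = 7
A col c satisfies (607 AND c) == c iff every set bit of c is also set in 607; each of the 7 set bits of 607 can independently be on or off in c.
count = 2^7 = 128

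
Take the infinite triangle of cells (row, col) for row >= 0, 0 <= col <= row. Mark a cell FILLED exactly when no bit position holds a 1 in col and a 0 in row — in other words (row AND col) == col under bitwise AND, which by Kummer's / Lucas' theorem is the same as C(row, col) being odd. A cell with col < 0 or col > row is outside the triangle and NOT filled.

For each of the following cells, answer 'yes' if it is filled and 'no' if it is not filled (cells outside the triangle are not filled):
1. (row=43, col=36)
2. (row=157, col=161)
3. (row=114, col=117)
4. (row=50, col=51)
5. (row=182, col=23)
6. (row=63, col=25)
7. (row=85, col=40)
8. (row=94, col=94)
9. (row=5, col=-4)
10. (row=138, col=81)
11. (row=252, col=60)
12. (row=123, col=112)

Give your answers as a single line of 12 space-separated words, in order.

Answer: no no no no no yes no yes no no yes yes

Derivation:
(43,36): row=0b101011, col=0b100100, row AND col = 0b100000 = 32; 32 != 36 -> empty
(157,161): col outside [0, 157] -> not filled
(114,117): col outside [0, 114] -> not filled
(50,51): col outside [0, 50] -> not filled
(182,23): row=0b10110110, col=0b10111, row AND col = 0b10110 = 22; 22 != 23 -> empty
(63,25): row=0b111111, col=0b11001, row AND col = 0b11001 = 25; 25 == 25 -> filled
(85,40): row=0b1010101, col=0b101000, row AND col = 0b0 = 0; 0 != 40 -> empty
(94,94): row=0b1011110, col=0b1011110, row AND col = 0b1011110 = 94; 94 == 94 -> filled
(5,-4): col outside [0, 5] -> not filled
(138,81): row=0b10001010, col=0b1010001, row AND col = 0b0 = 0; 0 != 81 -> empty
(252,60): row=0b11111100, col=0b111100, row AND col = 0b111100 = 60; 60 == 60 -> filled
(123,112): row=0b1111011, col=0b1110000, row AND col = 0b1110000 = 112; 112 == 112 -> filled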